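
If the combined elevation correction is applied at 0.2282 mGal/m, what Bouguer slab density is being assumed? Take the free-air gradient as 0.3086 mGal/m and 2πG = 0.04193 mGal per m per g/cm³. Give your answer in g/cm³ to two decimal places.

1.92

0.2282 = 0.3086 − 0.04193 × ρ
ρ = (0.3086 − 0.2282) / 0.04193 = 1.92 g/cm³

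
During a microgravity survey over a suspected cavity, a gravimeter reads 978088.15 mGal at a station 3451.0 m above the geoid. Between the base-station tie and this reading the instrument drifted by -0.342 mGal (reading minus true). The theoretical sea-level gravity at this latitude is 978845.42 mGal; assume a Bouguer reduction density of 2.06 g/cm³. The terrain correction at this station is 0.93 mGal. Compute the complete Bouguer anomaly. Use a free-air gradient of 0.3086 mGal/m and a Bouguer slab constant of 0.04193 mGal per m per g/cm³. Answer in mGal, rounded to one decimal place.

Drift-corrected reading = 978088.15 − (-0.342) = 978088.492 mGal
Free-air correction = 0.3086 × 3451.0 = 1064.98 mGal
Free-air anomaly = 978088.492 − 978845.42 + (1064.98) = 308.052 mGal
Bouguer slab correction = 0.04193 × 2.06 × 3451.0 = 298.08 mGal
Simple Bouguer anomaly = 308.052 − (298.08) = 9.972 mGal
Complete Bouguer anomaly = 9.972 + 0.93 = 10.902 mGal

10.9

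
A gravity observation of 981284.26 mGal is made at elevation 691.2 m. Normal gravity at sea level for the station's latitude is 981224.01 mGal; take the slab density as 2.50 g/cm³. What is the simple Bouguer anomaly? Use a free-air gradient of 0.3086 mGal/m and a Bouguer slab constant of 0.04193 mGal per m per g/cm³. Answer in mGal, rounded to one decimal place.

Free-air correction = 0.3086 × 691.2 = 213.30 mGal
Free-air anomaly = 981284.26 − 981224.01 + (213.30) = 273.55 mGal
Bouguer slab correction = 0.04193 × 2.50 × 691.2 = 72.46 mGal
Simple Bouguer anomaly = 273.55 − (72.46) = 201.09 mGal

201.1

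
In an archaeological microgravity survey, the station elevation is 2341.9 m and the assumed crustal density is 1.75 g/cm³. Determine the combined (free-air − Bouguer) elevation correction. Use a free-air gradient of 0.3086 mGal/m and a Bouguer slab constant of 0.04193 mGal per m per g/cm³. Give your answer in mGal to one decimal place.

Combined gradient = 0.3086 − 0.04193 × 1.75 = 0.2352225 mGal/m
Combined elevation correction = 0.2352225 × 2341.9 = 550.9 mGal

550.9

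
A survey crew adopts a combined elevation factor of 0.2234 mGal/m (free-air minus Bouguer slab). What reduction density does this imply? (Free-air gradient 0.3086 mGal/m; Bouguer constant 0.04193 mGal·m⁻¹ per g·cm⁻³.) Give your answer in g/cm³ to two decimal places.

0.2234 = 0.3086 − 0.04193 × ρ
ρ = (0.3086 − 0.2234) / 0.04193 = 2.03 g/cm³

2.03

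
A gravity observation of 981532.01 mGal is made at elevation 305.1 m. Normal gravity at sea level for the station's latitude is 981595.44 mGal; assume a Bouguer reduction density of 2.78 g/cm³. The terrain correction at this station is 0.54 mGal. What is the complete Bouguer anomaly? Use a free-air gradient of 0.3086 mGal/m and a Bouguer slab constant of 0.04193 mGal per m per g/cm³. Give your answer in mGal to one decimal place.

Free-air correction = 0.3086 × 305.1 = 94.15 mGal
Free-air anomaly = 981532.01 − 981595.44 + (94.15) = 30.72 mGal
Bouguer slab correction = 0.04193 × 2.78 × 305.1 = 35.56 mGal
Simple Bouguer anomaly = 30.72 − (35.56) = -4.84 mGal
Complete Bouguer anomaly = -4.84 + 0.54 = -4.30 mGal

-4.3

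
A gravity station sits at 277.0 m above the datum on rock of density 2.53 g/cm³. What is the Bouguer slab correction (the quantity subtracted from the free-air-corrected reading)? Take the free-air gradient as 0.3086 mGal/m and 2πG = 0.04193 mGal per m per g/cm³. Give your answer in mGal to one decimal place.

Bouguer slab correction = 0.04193 × 2.53 × 277.0 = 29.4 mGal

29.4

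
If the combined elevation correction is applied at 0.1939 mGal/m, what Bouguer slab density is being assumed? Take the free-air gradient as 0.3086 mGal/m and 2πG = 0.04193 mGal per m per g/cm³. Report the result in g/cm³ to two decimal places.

0.1939 = 0.3086 − 0.04193 × ρ
ρ = (0.3086 − 0.1939) / 0.04193 = 2.74 g/cm³

2.74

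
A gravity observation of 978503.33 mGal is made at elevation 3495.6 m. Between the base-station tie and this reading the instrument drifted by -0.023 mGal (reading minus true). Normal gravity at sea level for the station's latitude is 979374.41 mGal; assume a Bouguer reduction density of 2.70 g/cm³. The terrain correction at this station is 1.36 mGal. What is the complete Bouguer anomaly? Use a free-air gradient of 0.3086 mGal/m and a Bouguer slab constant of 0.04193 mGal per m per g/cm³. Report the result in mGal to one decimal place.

Drift-corrected reading = 978503.33 − (-0.023) = 978503.353 mGal
Free-air correction = 0.3086 × 3495.6 = 1078.74 mGal
Free-air anomaly = 978503.353 − 979374.41 + (1078.74) = 207.683 mGal
Bouguer slab correction = 0.04193 × 2.70 × 3495.6 = 395.74 mGal
Simple Bouguer anomaly = 207.683 − (395.74) = -188.057 mGal
Complete Bouguer anomaly = -188.057 + 1.36 = -186.697 mGal

-186.7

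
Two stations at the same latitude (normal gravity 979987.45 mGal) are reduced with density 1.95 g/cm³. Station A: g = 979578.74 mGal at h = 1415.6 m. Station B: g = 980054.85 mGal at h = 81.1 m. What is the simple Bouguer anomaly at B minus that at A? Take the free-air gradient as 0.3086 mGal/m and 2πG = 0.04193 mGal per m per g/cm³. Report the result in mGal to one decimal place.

173.4

Δg_SB(A) = 979578.74 − 979987.45 + 0.3086×1415.6 − 0.04193×1.95×1415.6 = -87.60 mGal
Δg_SB(B) = 980054.85 − 979987.45 + 0.3086×81.1 − 0.04193×1.95×81.1 = 85.80 mGal
Difference = 85.80 − (-87.60) = 173.40 mGal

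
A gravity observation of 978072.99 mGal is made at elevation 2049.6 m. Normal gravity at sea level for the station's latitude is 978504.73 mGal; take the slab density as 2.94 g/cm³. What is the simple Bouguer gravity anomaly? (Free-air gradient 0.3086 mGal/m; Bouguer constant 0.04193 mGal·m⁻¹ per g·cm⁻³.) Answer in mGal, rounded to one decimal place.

-51.9

Free-air correction = 0.3086 × 2049.6 = 632.51 mGal
Free-air anomaly = 978072.99 − 978504.73 + (632.51) = 200.77 mGal
Bouguer slab correction = 0.04193 × 2.94 × 2049.6 = 252.66 mGal
Simple Bouguer anomaly = 200.77 − (252.66) = -51.89 mGal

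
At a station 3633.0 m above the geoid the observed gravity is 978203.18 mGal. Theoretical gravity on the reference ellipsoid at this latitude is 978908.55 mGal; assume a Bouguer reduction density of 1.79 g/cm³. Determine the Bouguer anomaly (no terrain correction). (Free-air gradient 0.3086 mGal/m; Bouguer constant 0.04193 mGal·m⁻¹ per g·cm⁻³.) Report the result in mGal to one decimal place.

Free-air correction = 0.3086 × 3633.0 = 1121.14 mGal
Free-air anomaly = 978203.18 − 978908.55 + (1121.14) = 415.77 mGal
Bouguer slab correction = 0.04193 × 1.79 × 3633.0 = 272.67 mGal
Simple Bouguer anomaly = 415.77 − (272.67) = 143.10 mGal

143.1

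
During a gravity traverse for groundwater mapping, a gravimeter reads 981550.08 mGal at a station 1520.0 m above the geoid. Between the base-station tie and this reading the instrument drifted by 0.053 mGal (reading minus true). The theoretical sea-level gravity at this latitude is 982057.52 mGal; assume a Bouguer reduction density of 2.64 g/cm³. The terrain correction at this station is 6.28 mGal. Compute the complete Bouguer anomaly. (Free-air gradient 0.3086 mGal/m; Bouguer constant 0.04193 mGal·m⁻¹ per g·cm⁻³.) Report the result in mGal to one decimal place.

-200.4

Drift-corrected reading = 981550.08 − (0.053) = 981550.027 mGal
Free-air correction = 0.3086 × 1520.0 = 469.07 mGal
Free-air anomaly = 981550.027 − 982057.52 + (469.07) = -38.423 mGal
Bouguer slab correction = 0.04193 × 2.64 × 1520.0 = 168.26 mGal
Simple Bouguer anomaly = -38.423 − (168.26) = -206.683 mGal
Complete Bouguer anomaly = -206.683 + 6.28 = -200.403 mGal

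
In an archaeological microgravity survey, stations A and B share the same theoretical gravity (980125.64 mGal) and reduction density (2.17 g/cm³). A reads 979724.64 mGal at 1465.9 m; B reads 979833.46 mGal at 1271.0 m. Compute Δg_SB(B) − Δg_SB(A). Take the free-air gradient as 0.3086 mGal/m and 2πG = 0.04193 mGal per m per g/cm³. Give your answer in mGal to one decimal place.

Δg_SB(A) = 979724.64 − 980125.64 + 0.3086×1465.9 − 0.04193×2.17×1465.9 = -82.00 mGal
Δg_SB(B) = 979833.46 − 980125.64 + 0.3086×1271.0 − 0.04193×2.17×1271.0 = -15.60 mGal
Difference = -15.60 − (-82.00) = 66.40 mGal

66.4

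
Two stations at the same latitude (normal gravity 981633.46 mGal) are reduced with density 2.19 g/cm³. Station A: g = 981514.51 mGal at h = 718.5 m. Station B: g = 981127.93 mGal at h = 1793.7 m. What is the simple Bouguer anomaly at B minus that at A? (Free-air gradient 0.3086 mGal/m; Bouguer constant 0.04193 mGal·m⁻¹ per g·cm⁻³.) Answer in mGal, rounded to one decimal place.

Δg_SB(A) = 981514.51 − 981633.46 + 0.3086×718.5 − 0.04193×2.19×718.5 = 36.80 mGal
Δg_SB(B) = 981127.93 − 981633.46 + 0.3086×1793.7 − 0.04193×2.19×1793.7 = -116.70 mGal
Difference = -116.70 − (36.80) = -153.50 mGal

-153.5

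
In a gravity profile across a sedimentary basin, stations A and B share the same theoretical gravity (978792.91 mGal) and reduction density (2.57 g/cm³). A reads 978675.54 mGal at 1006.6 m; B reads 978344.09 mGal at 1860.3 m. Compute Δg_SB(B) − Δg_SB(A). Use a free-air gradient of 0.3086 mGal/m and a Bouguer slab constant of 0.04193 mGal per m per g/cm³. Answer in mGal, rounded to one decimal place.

-160.0

Δg_SB(A) = 978675.54 − 978792.91 + 0.3086×1006.6 − 0.04193×2.57×1006.6 = 84.80 mGal
Δg_SB(B) = 978344.09 − 978792.91 + 0.3086×1860.3 − 0.04193×2.57×1860.3 = -75.20 mGal
Difference = -75.20 − (84.80) = -160.00 mGal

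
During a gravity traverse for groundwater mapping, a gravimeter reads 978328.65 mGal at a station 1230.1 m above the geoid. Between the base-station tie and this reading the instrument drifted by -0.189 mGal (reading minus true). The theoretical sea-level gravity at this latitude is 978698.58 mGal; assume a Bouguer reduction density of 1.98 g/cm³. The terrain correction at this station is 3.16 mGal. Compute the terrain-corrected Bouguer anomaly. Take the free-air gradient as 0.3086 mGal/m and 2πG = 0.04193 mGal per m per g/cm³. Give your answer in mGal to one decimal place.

-89.1

Drift-corrected reading = 978328.65 − (-0.189) = 978328.839 mGal
Free-air correction = 0.3086 × 1230.1 = 379.61 mGal
Free-air anomaly = 978328.839 − 978698.58 + (379.61) = 9.869 mGal
Bouguer slab correction = 0.04193 × 1.98 × 1230.1 = 102.12 mGal
Simple Bouguer anomaly = 9.869 − (102.12) = -92.251 mGal
Complete Bouguer anomaly = -92.251 + 3.16 = -89.091 mGal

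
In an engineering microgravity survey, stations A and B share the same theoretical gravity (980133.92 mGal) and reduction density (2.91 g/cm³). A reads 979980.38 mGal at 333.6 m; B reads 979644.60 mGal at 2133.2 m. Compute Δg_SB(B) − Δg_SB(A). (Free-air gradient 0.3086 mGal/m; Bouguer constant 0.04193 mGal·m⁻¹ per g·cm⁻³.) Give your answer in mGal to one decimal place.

Δg_SB(A) = 979980.38 − 980133.92 + 0.3086×333.6 − 0.04193×2.91×333.6 = -91.30 mGal
Δg_SB(B) = 979644.60 − 980133.92 + 0.3086×2133.2 − 0.04193×2.91×2133.2 = -91.30 mGal
Difference = -91.30 − (-91.30) = 0.00 mGal

0.0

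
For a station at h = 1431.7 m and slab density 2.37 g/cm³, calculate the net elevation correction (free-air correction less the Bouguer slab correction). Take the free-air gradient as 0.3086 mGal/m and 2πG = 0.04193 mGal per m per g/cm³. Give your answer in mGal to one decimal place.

Combined gradient = 0.3086 − 0.04193 × 2.37 = 0.2092259 mGal/m
Combined elevation correction = 0.2092259 × 1431.7 = 299.5 mGal

299.5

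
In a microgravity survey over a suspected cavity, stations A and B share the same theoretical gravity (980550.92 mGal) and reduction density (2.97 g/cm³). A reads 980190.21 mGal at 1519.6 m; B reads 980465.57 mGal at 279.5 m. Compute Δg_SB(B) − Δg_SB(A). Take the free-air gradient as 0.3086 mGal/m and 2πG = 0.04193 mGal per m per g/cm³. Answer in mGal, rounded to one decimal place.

Δg_SB(A) = 980190.21 − 980550.92 + 0.3086×1519.6 − 0.04193×2.97×1519.6 = -81.00 mGal
Δg_SB(B) = 980465.57 − 980550.92 + 0.3086×279.5 − 0.04193×2.97×279.5 = -33.90 mGal
Difference = -33.90 − (-81.00) = 47.10 mGal

47.1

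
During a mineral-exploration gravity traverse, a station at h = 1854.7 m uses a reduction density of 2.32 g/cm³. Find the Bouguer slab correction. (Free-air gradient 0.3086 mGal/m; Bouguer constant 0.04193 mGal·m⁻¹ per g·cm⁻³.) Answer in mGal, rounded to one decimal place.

Bouguer slab correction = 0.04193 × 2.32 × 1854.7 = 180.4 mGal

180.4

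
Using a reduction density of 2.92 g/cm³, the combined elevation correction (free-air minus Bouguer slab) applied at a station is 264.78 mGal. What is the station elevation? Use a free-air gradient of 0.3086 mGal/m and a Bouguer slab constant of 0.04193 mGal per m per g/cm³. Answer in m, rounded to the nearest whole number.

1422

Combined gradient = 0.3086 − 0.04193 × 2.92 = 0.1861644 mGal/m
h = 264.78 / 0.1861644 = 1422.29 m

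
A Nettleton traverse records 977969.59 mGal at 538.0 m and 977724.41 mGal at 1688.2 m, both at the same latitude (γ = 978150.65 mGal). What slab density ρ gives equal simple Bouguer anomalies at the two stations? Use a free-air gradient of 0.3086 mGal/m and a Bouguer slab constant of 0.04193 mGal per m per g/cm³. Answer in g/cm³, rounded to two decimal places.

2.28

Δg_obs = 977724.41 − 977969.59 = -245.18 mGal over Δh = 1688.2 − 538.0 = 1150.2 m
Equal Bouguer anomalies ⇒ Δg_obs + (0.3086 − 0.04193ρ)·Δh = 0
0.3086 − 0.04193ρ = −Δg_obs/Δh = 0.21316
ρ = (0.3086 − 0.21316) / 0.04193 = 2.28 g/cm³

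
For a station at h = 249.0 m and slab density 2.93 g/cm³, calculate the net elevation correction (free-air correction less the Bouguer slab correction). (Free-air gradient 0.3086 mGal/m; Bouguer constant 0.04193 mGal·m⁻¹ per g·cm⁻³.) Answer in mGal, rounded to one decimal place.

Combined gradient = 0.3086 − 0.04193 × 2.93 = 0.1857451 mGal/m
Combined elevation correction = 0.1857451 × 249.0 = 46.3 mGal

46.3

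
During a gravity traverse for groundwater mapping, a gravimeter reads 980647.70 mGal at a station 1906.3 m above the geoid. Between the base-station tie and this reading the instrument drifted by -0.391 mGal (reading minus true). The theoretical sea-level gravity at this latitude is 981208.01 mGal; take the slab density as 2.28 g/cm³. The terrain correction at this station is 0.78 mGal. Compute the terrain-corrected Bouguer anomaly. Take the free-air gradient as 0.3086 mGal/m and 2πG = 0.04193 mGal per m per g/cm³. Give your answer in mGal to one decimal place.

-153.1

Drift-corrected reading = 980647.70 − (-0.391) = 980648.091 mGal
Free-air correction = 0.3086 × 1906.3 = 588.28 mGal
Free-air anomaly = 980648.091 − 981208.01 + (588.28) = 28.361 mGal
Bouguer slab correction = 0.04193 × 2.28 × 1906.3 = 182.24 mGal
Simple Bouguer anomaly = 28.361 − (182.24) = -153.879 mGal
Complete Bouguer anomaly = -153.879 + 0.78 = -153.099 mGal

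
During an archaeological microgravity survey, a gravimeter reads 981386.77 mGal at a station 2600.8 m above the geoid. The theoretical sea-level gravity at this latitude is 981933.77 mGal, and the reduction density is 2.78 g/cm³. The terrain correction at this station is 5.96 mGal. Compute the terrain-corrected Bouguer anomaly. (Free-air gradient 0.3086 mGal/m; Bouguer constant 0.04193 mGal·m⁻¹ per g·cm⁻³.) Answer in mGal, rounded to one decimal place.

-41.6

Free-air correction = 0.3086 × 2600.8 = 802.61 mGal
Free-air anomaly = 981386.77 − 981933.77 + (802.61) = 255.61 mGal
Bouguer slab correction = 0.04193 × 2.78 × 2600.8 = 303.16 mGal
Simple Bouguer anomaly = 255.61 − (303.16) = -47.55 mGal
Complete Bouguer anomaly = -47.55 + 5.96 = -41.59 mGal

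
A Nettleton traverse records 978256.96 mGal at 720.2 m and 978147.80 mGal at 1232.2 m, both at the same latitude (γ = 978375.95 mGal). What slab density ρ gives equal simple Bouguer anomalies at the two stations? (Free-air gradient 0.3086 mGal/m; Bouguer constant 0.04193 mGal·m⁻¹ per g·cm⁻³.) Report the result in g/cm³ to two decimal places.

2.28

Δg_obs = 978147.80 − 978256.96 = -109.16 mGal over Δh = 1232.2 − 720.2 = 512.0 m
Equal Bouguer anomalies ⇒ Δg_obs + (0.3086 − 0.04193ρ)·Δh = 0
0.3086 − 0.04193ρ = −Δg_obs/Δh = 0.21320
ρ = (0.3086 − 0.21320) / 0.04193 = 2.28 g/cm³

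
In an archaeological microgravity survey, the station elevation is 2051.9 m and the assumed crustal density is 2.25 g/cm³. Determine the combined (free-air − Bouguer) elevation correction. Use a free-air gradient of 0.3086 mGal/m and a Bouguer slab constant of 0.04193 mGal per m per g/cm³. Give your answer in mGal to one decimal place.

Combined gradient = 0.3086 − 0.04193 × 2.25 = 0.2142575 mGal/m
Combined elevation correction = 0.2142575 × 2051.9 = 439.6 mGal

439.6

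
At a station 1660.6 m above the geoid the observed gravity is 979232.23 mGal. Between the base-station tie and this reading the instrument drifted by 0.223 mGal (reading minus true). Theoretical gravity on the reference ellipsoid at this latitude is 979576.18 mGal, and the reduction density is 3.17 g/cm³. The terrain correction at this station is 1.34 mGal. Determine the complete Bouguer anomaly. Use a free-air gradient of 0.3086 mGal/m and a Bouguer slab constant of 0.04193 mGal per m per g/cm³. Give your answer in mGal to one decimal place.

-51.1

Drift-corrected reading = 979232.23 − (0.223) = 979232.007 mGal
Free-air correction = 0.3086 × 1660.6 = 512.46 mGal
Free-air anomaly = 979232.007 − 979576.18 + (512.46) = 168.287 mGal
Bouguer slab correction = 0.04193 × 3.17 × 1660.6 = 220.72 mGal
Simple Bouguer anomaly = 168.287 − (220.72) = -52.433 mGal
Complete Bouguer anomaly = -52.433 + 1.34 = -51.093 mGal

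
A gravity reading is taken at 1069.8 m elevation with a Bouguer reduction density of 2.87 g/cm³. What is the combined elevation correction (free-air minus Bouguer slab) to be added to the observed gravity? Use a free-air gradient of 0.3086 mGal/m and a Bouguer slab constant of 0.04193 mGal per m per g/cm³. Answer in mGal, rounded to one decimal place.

Combined gradient = 0.3086 − 0.04193 × 2.87 = 0.1882609 mGal/m
Combined elevation correction = 0.1882609 × 1069.8 = 201.4 mGal

201.4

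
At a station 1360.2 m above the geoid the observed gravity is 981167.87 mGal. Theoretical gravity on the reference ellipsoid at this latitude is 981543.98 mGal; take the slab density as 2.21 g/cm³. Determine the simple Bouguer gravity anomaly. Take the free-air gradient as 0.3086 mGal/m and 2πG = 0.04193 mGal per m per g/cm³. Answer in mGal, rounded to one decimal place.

Free-air correction = 0.3086 × 1360.2 = 419.76 mGal
Free-air anomaly = 981167.87 − 981543.98 + (419.76) = 43.65 mGal
Bouguer slab correction = 0.04193 × 2.21 × 1360.2 = 126.04 mGal
Simple Bouguer anomaly = 43.65 − (126.04) = -82.39 mGal

-82.4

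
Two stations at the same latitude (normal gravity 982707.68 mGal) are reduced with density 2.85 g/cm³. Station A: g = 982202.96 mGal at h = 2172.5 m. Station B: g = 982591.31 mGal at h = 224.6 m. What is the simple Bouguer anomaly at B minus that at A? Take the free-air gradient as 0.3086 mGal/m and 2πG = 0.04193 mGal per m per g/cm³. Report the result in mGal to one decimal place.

Δg_SB(A) = 982202.96 − 982707.68 + 0.3086×2172.5 − 0.04193×2.85×2172.5 = -93.90 mGal
Δg_SB(B) = 982591.31 − 982707.68 + 0.3086×224.6 − 0.04193×2.85×224.6 = -73.90 mGal
Difference = -73.90 − (-93.90) = 20.00 mGal

20.0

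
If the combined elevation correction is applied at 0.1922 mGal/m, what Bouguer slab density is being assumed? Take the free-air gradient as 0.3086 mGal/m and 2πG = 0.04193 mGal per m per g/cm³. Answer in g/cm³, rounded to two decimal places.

2.78

0.1922 = 0.3086 − 0.04193 × ρ
ρ = (0.3086 − 0.1922) / 0.04193 = 2.78 g/cm³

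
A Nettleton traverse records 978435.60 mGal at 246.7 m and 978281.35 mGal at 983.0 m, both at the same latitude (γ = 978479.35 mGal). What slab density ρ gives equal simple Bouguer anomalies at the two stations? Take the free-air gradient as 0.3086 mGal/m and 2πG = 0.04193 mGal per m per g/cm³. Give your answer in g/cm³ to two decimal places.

Δg_obs = 978281.35 − 978435.60 = -154.25 mGal over Δh = 983.0 − 246.7 = 736.3 m
Equal Bouguer anomalies ⇒ Δg_obs + (0.3086 − 0.04193ρ)·Δh = 0
0.3086 − 0.04193ρ = −Δg_obs/Δh = 0.20949
ρ = (0.3086 − 0.20949) / 0.04193 = 2.36 g/cm³

2.36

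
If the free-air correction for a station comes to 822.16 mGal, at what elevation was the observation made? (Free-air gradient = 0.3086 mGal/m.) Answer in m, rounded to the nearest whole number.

h = 822.16 / 0.3086 = 2664.16 m

2664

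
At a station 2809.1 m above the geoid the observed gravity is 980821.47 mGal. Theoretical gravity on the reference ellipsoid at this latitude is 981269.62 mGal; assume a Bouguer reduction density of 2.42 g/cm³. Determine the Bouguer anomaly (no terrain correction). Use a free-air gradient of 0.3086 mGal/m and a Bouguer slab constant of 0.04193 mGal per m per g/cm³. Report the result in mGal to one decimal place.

133.7

Free-air correction = 0.3086 × 2809.1 = 866.89 mGal
Free-air anomaly = 980821.47 − 981269.62 + (866.89) = 418.74 mGal
Bouguer slab correction = 0.04193 × 2.42 × 2809.1 = 285.04 mGal
Simple Bouguer anomaly = 418.74 − (285.04) = 133.70 mGal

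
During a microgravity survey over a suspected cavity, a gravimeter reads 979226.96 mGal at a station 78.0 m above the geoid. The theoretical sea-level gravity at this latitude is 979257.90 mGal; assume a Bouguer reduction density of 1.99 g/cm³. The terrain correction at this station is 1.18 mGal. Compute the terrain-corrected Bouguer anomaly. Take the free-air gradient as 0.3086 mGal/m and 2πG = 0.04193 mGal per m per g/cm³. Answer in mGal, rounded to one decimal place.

-12.2

Free-air correction = 0.3086 × 78.0 = 24.07 mGal
Free-air anomaly = 979226.96 − 979257.90 + (24.07) = -6.87 mGal
Bouguer slab correction = 0.04193 × 1.99 × 78.0 = 6.51 mGal
Simple Bouguer anomaly = -6.87 − (6.51) = -13.38 mGal
Complete Bouguer anomaly = -13.38 + 1.18 = -12.20 mGal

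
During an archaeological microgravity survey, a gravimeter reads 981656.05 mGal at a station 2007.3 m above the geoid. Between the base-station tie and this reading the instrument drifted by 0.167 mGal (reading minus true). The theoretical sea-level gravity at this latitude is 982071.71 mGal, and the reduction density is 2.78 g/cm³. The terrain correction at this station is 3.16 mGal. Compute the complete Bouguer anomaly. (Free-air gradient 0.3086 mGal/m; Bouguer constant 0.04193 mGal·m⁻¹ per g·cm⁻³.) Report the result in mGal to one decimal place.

-27.2

Drift-corrected reading = 981656.05 − (0.167) = 981655.883 mGal
Free-air correction = 0.3086 × 2007.3 = 619.45 mGal
Free-air anomaly = 981655.883 − 982071.71 + (619.45) = 203.623 mGal
Bouguer slab correction = 0.04193 × 2.78 × 2007.3 = 233.98 mGal
Simple Bouguer anomaly = 203.623 − (233.98) = -30.357 mGal
Complete Bouguer anomaly = -30.357 + 3.16 = -27.197 mGal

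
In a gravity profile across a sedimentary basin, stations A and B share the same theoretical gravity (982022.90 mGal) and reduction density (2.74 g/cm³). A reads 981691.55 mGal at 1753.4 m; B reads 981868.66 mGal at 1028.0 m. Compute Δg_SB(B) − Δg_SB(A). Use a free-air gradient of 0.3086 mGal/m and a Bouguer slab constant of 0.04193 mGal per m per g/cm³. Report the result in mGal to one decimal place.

Δg_SB(A) = 981691.55 − 982022.90 + 0.3086×1753.4 − 0.04193×2.74×1753.4 = 8.30 mGal
Δg_SB(B) = 981868.66 − 982022.90 + 0.3086×1028.0 − 0.04193×2.74×1028.0 = 44.90 mGal
Difference = 44.90 − (8.30) = 36.60 mGal

36.6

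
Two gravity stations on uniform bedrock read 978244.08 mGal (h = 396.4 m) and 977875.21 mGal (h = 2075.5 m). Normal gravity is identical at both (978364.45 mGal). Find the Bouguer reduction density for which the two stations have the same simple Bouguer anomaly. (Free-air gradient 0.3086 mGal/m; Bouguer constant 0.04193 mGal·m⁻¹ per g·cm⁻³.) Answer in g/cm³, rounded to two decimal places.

2.12

Δg_obs = 977875.21 − 978244.08 = -368.87 mGal over Δh = 2075.5 − 396.4 = 1679.1 m
Equal Bouguer anomalies ⇒ Δg_obs + (0.3086 − 0.04193ρ)·Δh = 0
0.3086 − 0.04193ρ = −Δg_obs/Δh = 0.21968
ρ = (0.3086 − 0.21968) / 0.04193 = 2.12 g/cm³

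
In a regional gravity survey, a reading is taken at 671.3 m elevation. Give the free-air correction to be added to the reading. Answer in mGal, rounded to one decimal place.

Free-air correction = 0.3086 × 671.3 = 207.2 mGal

207.2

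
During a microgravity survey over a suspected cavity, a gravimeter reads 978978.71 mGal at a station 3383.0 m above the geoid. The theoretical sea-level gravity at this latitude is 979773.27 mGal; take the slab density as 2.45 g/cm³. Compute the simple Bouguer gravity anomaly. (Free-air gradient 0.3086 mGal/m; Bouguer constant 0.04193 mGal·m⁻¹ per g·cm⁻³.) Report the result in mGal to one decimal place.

Free-air correction = 0.3086 × 3383.0 = 1043.99 mGal
Free-air anomaly = 978978.71 − 979773.27 + (1043.99) = 249.43 mGal
Bouguer slab correction = 0.04193 × 2.45 × 3383.0 = 347.53 mGal
Simple Bouguer anomaly = 249.43 − (347.53) = -98.10 mGal

-98.1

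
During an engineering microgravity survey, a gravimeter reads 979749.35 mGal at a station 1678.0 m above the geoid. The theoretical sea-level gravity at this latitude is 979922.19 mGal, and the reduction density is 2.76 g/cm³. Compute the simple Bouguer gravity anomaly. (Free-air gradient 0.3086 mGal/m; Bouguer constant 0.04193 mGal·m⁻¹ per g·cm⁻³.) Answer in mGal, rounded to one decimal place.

150.8

Free-air correction = 0.3086 × 1678.0 = 517.83 mGal
Free-air anomaly = 979749.35 − 979922.19 + (517.83) = 344.99 mGal
Bouguer slab correction = 0.04193 × 2.76 × 1678.0 = 194.19 mGal
Simple Bouguer anomaly = 344.99 − (194.19) = 150.80 mGal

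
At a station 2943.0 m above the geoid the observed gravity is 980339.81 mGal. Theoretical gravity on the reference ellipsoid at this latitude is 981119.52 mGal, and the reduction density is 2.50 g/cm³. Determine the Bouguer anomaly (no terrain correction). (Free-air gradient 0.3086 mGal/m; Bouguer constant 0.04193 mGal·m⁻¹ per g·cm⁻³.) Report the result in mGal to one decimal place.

Free-air correction = 0.3086 × 2943.0 = 908.21 mGal
Free-air anomaly = 980339.81 − 981119.52 + (908.21) = 128.50 mGal
Bouguer slab correction = 0.04193 × 2.50 × 2943.0 = 308.50 mGal
Simple Bouguer anomaly = 128.50 − (308.50) = -180.00 mGal

-180.0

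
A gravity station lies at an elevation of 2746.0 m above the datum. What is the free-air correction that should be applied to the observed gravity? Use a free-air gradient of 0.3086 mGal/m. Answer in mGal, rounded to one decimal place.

Free-air correction = 0.3086 × 2746.0 = 847.4 mGal

847.4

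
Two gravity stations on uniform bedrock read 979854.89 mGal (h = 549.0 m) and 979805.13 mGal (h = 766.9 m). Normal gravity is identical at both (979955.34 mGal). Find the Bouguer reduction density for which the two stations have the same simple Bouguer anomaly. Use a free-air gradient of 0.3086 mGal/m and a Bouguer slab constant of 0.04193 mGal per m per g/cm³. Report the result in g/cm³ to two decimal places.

Δg_obs = 979805.13 − 979854.89 = -49.76 mGal over Δh = 766.9 − 549.0 = 217.9 m
Equal Bouguer anomalies ⇒ Δg_obs + (0.3086 − 0.04193ρ)·Δh = 0
0.3086 − 0.04193ρ = −Δg_obs/Δh = 0.22836
ρ = (0.3086 − 0.22836) / 0.04193 = 1.91 g/cm³

1.91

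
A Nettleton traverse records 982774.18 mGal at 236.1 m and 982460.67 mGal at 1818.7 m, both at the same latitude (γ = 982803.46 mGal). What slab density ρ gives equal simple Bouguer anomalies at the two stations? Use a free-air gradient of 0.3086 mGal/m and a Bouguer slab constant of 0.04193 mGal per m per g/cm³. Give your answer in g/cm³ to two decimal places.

Δg_obs = 982460.67 − 982774.18 = -313.51 mGal over Δh = 1818.7 − 236.1 = 1582.6 m
Equal Bouguer anomalies ⇒ Δg_obs + (0.3086 − 0.04193ρ)·Δh = 0
0.3086 − 0.04193ρ = −Δg_obs/Δh = 0.19810
ρ = (0.3086 − 0.19810) / 0.04193 = 2.64 g/cm³

2.64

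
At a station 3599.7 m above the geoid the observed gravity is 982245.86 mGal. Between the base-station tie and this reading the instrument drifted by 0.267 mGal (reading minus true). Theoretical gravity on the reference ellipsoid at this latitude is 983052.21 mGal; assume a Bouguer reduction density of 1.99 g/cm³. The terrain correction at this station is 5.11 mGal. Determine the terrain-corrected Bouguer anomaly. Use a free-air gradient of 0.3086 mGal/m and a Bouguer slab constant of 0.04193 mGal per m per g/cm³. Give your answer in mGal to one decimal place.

9.0

Drift-corrected reading = 982245.86 − (0.267) = 982245.593 mGal
Free-air correction = 0.3086 × 3599.7 = 1110.87 mGal
Free-air anomaly = 982245.593 − 983052.21 + (1110.87) = 304.253 mGal
Bouguer slab correction = 0.04193 × 1.99 × 3599.7 = 300.36 mGal
Simple Bouguer anomaly = 304.253 − (300.36) = 3.893 mGal
Complete Bouguer anomaly = 3.893 + 5.11 = 9.003 mGal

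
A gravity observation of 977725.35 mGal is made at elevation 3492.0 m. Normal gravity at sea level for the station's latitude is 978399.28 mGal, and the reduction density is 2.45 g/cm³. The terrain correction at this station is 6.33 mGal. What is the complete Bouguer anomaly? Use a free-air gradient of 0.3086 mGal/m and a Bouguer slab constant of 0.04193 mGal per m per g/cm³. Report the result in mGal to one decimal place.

Free-air correction = 0.3086 × 3492.0 = 1077.63 mGal
Free-air anomaly = 977725.35 − 978399.28 + (1077.63) = 403.70 mGal
Bouguer slab correction = 0.04193 × 2.45 × 3492.0 = 358.73 mGal
Simple Bouguer anomaly = 403.70 − (358.73) = 44.97 mGal
Complete Bouguer anomaly = 44.97 + 6.33 = 51.30 mGal

51.3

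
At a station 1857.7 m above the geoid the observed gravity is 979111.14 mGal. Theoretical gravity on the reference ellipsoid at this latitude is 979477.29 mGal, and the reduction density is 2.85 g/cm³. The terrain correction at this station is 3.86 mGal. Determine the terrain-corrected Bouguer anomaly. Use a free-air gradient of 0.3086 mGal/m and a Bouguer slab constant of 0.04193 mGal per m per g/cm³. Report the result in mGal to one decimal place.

Free-air correction = 0.3086 × 1857.7 = 573.29 mGal
Free-air anomaly = 979111.14 − 979477.29 + (573.29) = 207.14 mGal
Bouguer slab correction = 0.04193 × 2.85 × 1857.7 = 222.00 mGal
Simple Bouguer anomaly = 207.14 − (222.00) = -14.86 mGal
Complete Bouguer anomaly = -14.86 + 3.86 = -11.00 mGal

-11.0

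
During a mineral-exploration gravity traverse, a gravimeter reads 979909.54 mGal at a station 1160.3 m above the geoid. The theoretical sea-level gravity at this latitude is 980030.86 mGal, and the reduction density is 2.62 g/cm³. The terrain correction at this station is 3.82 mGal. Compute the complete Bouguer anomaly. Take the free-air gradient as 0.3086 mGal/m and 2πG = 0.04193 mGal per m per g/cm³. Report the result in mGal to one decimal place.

113.1

Free-air correction = 0.3086 × 1160.3 = 358.07 mGal
Free-air anomaly = 979909.54 − 980030.86 + (358.07) = 236.75 mGal
Bouguer slab correction = 0.04193 × 2.62 × 1160.3 = 127.47 mGal
Simple Bouguer anomaly = 236.75 − (127.47) = 109.28 mGal
Complete Bouguer anomaly = 109.28 + 3.82 = 113.10 mGal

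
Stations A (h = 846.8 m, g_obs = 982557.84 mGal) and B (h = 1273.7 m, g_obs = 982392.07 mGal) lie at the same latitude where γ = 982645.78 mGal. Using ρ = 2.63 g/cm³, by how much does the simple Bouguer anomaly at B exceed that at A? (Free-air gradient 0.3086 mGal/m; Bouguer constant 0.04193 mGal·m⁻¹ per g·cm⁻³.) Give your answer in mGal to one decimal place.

-81.1

Δg_SB(A) = 982557.84 − 982645.78 + 0.3086×846.8 − 0.04193×2.63×846.8 = 80.00 mGal
Δg_SB(B) = 982392.07 − 982645.78 + 0.3086×1273.7 − 0.04193×2.63×1273.7 = -1.10 mGal
Difference = -1.10 − (80.00) = -81.10 mGal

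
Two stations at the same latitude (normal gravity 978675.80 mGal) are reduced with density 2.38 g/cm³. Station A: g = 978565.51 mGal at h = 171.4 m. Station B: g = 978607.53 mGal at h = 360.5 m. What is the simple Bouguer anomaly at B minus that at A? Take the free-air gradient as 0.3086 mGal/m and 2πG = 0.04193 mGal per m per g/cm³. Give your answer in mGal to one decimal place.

81.5

Δg_SB(A) = 978565.51 − 978675.80 + 0.3086×171.4 − 0.04193×2.38×171.4 = -74.50 mGal
Δg_SB(B) = 978607.53 − 978675.80 + 0.3086×360.5 − 0.04193×2.38×360.5 = 7.00 mGal
Difference = 7.00 − (-74.50) = 81.50 mGal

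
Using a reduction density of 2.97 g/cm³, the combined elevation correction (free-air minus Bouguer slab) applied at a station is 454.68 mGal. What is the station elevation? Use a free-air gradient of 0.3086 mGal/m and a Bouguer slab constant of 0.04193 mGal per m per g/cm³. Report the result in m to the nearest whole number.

Combined gradient = 0.3086 − 0.04193 × 2.97 = 0.1840679 mGal/m
h = 454.68 / 0.1840679 = 2470.18 m

2470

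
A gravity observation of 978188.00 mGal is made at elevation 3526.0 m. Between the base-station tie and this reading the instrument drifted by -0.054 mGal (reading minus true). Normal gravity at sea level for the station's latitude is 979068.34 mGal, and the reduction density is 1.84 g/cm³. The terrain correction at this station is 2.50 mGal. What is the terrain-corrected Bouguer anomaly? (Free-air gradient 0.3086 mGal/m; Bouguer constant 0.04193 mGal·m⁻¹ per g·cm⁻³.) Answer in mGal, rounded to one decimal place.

Drift-corrected reading = 978188.00 − (-0.054) = 978188.054 mGal
Free-air correction = 0.3086 × 3526.0 = 1088.12 mGal
Free-air anomaly = 978188.054 − 979068.34 + (1088.12) = 207.834 mGal
Bouguer slab correction = 0.04193 × 1.84 × 3526.0 = 272.04 mGal
Simple Bouguer anomaly = 207.834 − (272.04) = -64.206 mGal
Complete Bouguer anomaly = -64.206 + 2.50 = -61.706 mGal

-61.7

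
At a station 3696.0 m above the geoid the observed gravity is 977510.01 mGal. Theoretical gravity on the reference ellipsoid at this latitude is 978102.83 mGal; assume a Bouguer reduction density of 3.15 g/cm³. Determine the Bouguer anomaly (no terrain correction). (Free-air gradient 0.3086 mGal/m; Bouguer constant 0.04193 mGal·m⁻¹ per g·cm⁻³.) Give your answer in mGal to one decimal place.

59.6

Free-air correction = 0.3086 × 3696.0 = 1140.59 mGal
Free-air anomaly = 977510.01 − 978102.83 + (1140.59) = 547.77 mGal
Bouguer slab correction = 0.04193 × 3.15 × 3696.0 = 488.17 mGal
Simple Bouguer anomaly = 547.77 − (488.17) = 59.60 mGal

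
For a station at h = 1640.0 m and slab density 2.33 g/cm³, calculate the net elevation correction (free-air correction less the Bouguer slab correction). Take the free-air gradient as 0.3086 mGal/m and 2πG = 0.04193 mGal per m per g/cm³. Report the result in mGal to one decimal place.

Combined gradient = 0.3086 − 0.04193 × 2.33 = 0.2109031 mGal/m
Combined elevation correction = 0.2109031 × 1640.0 = 345.9 mGal

345.9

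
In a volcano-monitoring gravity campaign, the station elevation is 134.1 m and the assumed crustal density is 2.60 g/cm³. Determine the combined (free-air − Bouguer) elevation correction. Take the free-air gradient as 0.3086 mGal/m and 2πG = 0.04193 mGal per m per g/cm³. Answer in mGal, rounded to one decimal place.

26.8

Combined gradient = 0.3086 − 0.04193 × 2.60 = 0.1995820 mGal/m
Combined elevation correction = 0.1995820 × 134.1 = 26.8 mGal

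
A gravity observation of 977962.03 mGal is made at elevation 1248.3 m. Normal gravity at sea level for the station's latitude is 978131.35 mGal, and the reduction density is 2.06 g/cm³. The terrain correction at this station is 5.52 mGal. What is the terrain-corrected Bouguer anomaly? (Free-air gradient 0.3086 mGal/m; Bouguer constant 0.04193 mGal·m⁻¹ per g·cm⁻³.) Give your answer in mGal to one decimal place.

113.6

Free-air correction = 0.3086 × 1248.3 = 385.23 mGal
Free-air anomaly = 977962.03 − 978131.35 + (385.23) = 215.91 mGal
Bouguer slab correction = 0.04193 × 2.06 × 1248.3 = 107.82 mGal
Simple Bouguer anomaly = 215.91 − (107.82) = 108.09 mGal
Complete Bouguer anomaly = 108.09 + 5.52 = 113.61 mGal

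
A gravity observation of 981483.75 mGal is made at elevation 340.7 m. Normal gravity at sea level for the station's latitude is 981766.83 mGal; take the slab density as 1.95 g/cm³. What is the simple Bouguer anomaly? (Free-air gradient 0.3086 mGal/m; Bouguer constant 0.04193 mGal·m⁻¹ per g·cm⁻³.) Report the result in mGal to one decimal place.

-205.8

Free-air correction = 0.3086 × 340.7 = 105.14 mGal
Free-air anomaly = 981483.75 − 981766.83 + (105.14) = -177.94 mGal
Bouguer slab correction = 0.04193 × 1.95 × 340.7 = 27.86 mGal
Simple Bouguer anomaly = -177.94 − (27.86) = -205.80 mGal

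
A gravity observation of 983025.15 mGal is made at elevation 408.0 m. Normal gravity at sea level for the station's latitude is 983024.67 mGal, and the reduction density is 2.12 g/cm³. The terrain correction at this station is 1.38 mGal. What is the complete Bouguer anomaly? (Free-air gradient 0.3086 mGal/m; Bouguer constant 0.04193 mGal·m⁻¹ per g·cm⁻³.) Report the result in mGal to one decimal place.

Free-air correction = 0.3086 × 408.0 = 125.91 mGal
Free-air anomaly = 983025.15 − 983024.67 + (125.91) = 126.39 mGal
Bouguer slab correction = 0.04193 × 2.12 × 408.0 = 36.27 mGal
Simple Bouguer anomaly = 126.39 − (36.27) = 90.12 mGal
Complete Bouguer anomaly = 90.12 + 1.38 = 91.50 mGal

91.5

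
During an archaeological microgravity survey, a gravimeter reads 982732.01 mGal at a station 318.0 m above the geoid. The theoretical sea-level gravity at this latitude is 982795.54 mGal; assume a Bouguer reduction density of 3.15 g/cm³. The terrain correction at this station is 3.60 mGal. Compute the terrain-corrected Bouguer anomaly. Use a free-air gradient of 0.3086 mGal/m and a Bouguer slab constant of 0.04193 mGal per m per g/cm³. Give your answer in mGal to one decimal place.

-3.8

Free-air correction = 0.3086 × 318.0 = 98.13 mGal
Free-air anomaly = 982732.01 − 982795.54 + (98.13) = 34.60 mGal
Bouguer slab correction = 0.04193 × 3.15 × 318.0 = 42.00 mGal
Simple Bouguer anomaly = 34.60 − (42.00) = -7.40 mGal
Complete Bouguer anomaly = -7.40 + 3.60 = -3.80 mGal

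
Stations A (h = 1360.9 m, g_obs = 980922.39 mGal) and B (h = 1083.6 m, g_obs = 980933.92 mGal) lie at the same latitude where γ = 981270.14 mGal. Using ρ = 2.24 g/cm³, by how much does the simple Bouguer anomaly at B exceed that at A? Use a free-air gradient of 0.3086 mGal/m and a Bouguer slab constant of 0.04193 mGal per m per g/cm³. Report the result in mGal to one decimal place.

-48.0

Δg_SB(A) = 980922.39 − 981270.14 + 0.3086×1360.9 − 0.04193×2.24×1360.9 = -55.60 mGal
Δg_SB(B) = 980933.92 − 981270.14 + 0.3086×1083.6 − 0.04193×2.24×1083.6 = -103.60 mGal
Difference = -103.60 − (-55.60) = -48.00 mGal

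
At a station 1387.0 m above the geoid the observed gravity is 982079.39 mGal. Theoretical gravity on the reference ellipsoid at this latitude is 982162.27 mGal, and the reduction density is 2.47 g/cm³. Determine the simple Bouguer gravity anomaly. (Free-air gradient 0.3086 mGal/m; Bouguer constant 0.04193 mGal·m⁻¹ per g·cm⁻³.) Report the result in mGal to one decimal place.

201.5

Free-air correction = 0.3086 × 1387.0 = 428.03 mGal
Free-air anomaly = 982079.39 − 982162.27 + (428.03) = 345.15 mGal
Bouguer slab correction = 0.04193 × 2.47 × 1387.0 = 143.65 mGal
Simple Bouguer anomaly = 345.15 − (143.65) = 201.50 mGal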